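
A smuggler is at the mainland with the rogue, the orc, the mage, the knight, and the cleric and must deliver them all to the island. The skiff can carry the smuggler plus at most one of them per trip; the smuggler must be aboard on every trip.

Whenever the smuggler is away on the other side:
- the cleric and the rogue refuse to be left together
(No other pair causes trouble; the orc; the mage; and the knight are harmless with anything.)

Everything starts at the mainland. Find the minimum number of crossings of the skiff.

Counting alone: the smuggler can take at most 1 across per trip to the island, so moving all 5 needs at least 5 loaded trips out, with a return between consecutive ones — at least 9 crossings.
The plan below uses exactly 9 crossings, so it is optimal:
1. Smuggler goes to the island with the rogue.  [the mainland: the cleric, the knight, the mage, the orc | the island: the rogue]
2. Smuggler goes back to the mainland alone.  [the mainland: the cleric, the knight, the mage, the orc | the island: the rogue]
3. Smuggler goes to the island with the orc.  [the mainland: the cleric, the knight, the mage | the island: the orc, the rogue]
4. Smuggler goes back to the mainland alone.  [the mainland: the cleric, the knight, the mage | the island: the orc, the rogue]
5. Smuggler goes to the island with the mage.  [the mainland: the cleric, the knight | the island: the mage, the orc, the rogue]
6. Smuggler goes back to the mainland alone.  [the mainland: the cleric, the knight | the island: the mage, the orc, the rogue]
7. Smuggler goes to the island with the knight.  [the mainland: the cleric | the island: the knight, the mage, the orc, the rogue]
8. Smuggler goes back to the mainland alone.  [the mainland: the cleric | the island: the knight, the mage, the orc, the rogue]
9. Smuggler goes to the island with the cleric.  [the mainland: — | the island: the cleric, the knight, the mage, the orc, the rogue]

9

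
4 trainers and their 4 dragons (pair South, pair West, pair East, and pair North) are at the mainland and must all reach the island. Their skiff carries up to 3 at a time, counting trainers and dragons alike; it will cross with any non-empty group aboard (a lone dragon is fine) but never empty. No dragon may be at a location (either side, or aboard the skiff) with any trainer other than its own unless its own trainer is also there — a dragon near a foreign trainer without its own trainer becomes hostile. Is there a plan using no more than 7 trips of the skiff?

Counting alone: each trip to the island takes at most 3 across and each return brings at least 1 back, so after t trips out (and t−1 returns) at most 3t − (t−1) of the 8 are across; that first reaches 8 at t = 4, so at least 7 crossings are needed.
The safety rule pushes this higher. Following every safe sequence of crossings, the most of the 8 that can be at the island as the skiff arrives there on crossing 7 is 7 — never all 8.
So the move cannot be finished within 7 crossings. (The shortest complete plan takes 9:)
1. dragon South and trainer South cross → the island.
2. trainer South crosses ← the mainland.
3. dragon West, trainer South, and trainer West cross → the island.
4. dragon South and trainer South cross ← the mainland.
5. trainer East, trainer North, and trainer South cross → the island.
6. dragon West crosses ← the mainland.
7. dragon South and dragon West cross → the island.
8. dragon South crosses ← the mainland.
9. dragon East, dragon North, and dragon South cross → the island.

No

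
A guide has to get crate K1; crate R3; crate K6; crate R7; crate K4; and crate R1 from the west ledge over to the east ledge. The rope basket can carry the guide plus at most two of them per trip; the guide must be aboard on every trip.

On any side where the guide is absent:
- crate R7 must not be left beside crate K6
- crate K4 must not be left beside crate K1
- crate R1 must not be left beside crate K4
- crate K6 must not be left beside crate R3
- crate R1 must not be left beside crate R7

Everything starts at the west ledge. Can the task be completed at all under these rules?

No

Whatever the first load, the items left behind include a forbidden pair without the guide. No opening move is safe, so no plan exists.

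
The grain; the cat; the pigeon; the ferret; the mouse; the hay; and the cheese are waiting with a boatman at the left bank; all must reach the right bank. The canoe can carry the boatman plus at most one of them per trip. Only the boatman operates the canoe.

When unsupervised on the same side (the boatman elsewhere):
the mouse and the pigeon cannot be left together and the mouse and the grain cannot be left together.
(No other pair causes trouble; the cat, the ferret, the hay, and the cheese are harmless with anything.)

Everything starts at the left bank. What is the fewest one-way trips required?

15

Counting alone: the boatman can take at most 1 across per trip to the right bank, so moving all 7 needs at least 7 loaded trips out, with a return between consecutive ones — at least 13 crossings.
The safety rule pushes this higher. Following every safe sequence of crossings, the most of the 7 that can be at the right bank as the canoe arrives there on crossing 13 is 6 — never all 7.
So no plan with fewer than 15 crossings exists, and this one achieves 15:
1. Boatman goes to the right bank with the mouse.  [the left bank: the cat, the cheese, the ferret, the grain, the hay, the pigeon | the right bank: the mouse]
2. Boatman goes back to the left bank alone.  [the left bank: the cat, the cheese, the ferret, the grain, the hay, the pigeon | the right bank: the mouse]
3. Boatman goes to the right bank with the grain.  [the left bank: the cat, the cheese, the ferret, the hay, the pigeon | the right bank: the grain, the mouse]
4. Boatman goes back to the left bank with the mouse.  [the left bank: the cat, the cheese, the ferret, the hay, the mouse, the pigeon | the right bank: the grain]
5. Boatman goes to the right bank with the pigeon.  [the left bank: the cat, the cheese, the ferret, the hay, the mouse | the right bank: the grain, the pigeon]
6. Boatman goes back to the left bank alone.  [the left bank: the cat, the cheese, the ferret, the hay, the mouse | the right bank: the grain, the pigeon]
7. Boatman goes to the right bank with the cat.  [the left bank: the cheese, the ferret, the hay, the mouse | the right bank: the cat, the grain, the pigeon]
8. Boatman goes back to the left bank alone.  [the left bank: the cheese, the ferret, the hay, the mouse | the right bank: the cat, the grain, the pigeon]
9. Boatman goes to the right bank with the ferret.  [the left bank: the cheese, the hay, the mouse | the right bank: the cat, the ferret, the grain, the pigeon]
10. Boatman goes back to the left bank alone.  [the left bank: the cheese, the hay, the mouse | the right bank: the cat, the ferret, the grain, the pigeon]
11. Boatman goes to the right bank with the hay.  [the left bank: the cheese, the mouse | the right bank: the cat, the ferret, the grain, the hay, the pigeon]
12. Boatman goes back to the left bank alone.  [the left bank: the cheese, the mouse | the right bank: the cat, the ferret, the grain, the hay, the pigeon]
13. Boatman goes to the right bank with the cheese.  [the left bank: the mouse | the right bank: the cat, the cheese, the ferret, the grain, the hay, the pigeon]
14. Boatman goes back to the left bank alone.  [the left bank: the mouse | the right bank: the cat, the cheese, the ferret, the grain, the hay, the pigeon]
15. Boatman goes to the right bank with the mouse.  [the left bank: — | the right bank: the cat, the cheese, the ferret, the grain, the hay, the mouse, the pigeon]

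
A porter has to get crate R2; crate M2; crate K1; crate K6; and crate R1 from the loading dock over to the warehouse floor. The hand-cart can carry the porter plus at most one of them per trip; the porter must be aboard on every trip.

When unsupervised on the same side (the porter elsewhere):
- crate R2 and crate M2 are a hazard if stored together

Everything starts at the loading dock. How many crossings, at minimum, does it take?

9

Counting alone: the porter can take at most 1 across per trip to the warehouse floor, so moving all 5 needs at least 5 loaded trips out, with a return between consecutive ones — at least 9 crossings.
The plan below uses exactly 9 crossings, so it is optimal:
1. Porter goes to the warehouse floor with crate R2.
2. Porter goes back to the loading dock alone.
3. Porter goes to the warehouse floor with crate K1.
4. Porter goes back to the loading dock alone.
5. Porter goes to the warehouse floor with crate K6.
6. Porter goes back to the loading dock alone.
7. Porter goes to the warehouse floor with crate R1.
8. Porter goes back to the loading dock alone.
9. Porter goes to the warehouse floor with crate M2.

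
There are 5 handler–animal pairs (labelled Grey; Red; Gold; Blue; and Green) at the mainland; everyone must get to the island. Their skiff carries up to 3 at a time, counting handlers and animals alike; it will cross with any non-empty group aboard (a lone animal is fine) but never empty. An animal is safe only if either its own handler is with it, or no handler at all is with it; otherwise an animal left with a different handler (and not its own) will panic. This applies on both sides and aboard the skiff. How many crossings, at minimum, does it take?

11

Counting alone: each trip to the island takes at most 3 across and each return brings at least 1 back, so after t trips out (and t−1 returns) at most 3t − (t−1) of the 10 are across; that first reaches 10 at t = 5, so at least 9 crossings are needed.
The safety rule pushes this higher. Following every safe sequence of crossings, the most of the 10 that can be at the island as the skiff arrives there on crossing 9 is 9 — never all 10.
So no plan with fewer than 11 crossings exists, and this one achieves 11:
1. animal Grey and handler Grey cross → the island.
2. handler Grey crosses ← the mainland.
3. animal Blue, animal Gold, and animal Red cross → the island.
4. animal Grey crosses ← the mainland.
5. handler Blue, handler Gold, and handler Red cross → the island.
6. animal Red and handler Red cross ← the mainland.
7. handler Green, handler Grey, and handler Red cross → the island.
8. animal Gold crosses ← the mainland.
9. animal Grey and animal Red cross → the island.
10. animal Grey crosses ← the mainland.
11. animal Gold, animal Green, and animal Grey cross → the island.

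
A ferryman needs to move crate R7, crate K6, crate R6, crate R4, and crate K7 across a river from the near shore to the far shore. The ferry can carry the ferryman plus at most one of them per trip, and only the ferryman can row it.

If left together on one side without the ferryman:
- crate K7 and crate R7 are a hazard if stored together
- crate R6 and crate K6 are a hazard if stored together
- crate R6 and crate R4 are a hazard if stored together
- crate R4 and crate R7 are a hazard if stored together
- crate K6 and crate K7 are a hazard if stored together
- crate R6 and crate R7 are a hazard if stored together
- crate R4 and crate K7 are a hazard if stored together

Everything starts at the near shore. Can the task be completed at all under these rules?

No

Whatever the first load, the items left behind include a forbidden pair without the ferryman. No opening move is safe, so no plan exists.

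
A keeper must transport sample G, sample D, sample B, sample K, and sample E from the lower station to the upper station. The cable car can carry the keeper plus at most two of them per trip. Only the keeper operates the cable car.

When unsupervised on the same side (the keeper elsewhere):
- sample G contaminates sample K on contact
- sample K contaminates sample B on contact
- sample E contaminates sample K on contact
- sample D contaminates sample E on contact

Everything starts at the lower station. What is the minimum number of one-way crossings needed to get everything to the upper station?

5

Counting alone: the keeper can take at most 2 across per trip to the upper station, so moving all 5 needs at least 3 loaded trips out, with a return between consecutive ones — at least 5 crossings.
The plan below uses exactly 5 crossings, so it is optimal:
1. Keeper goes to the upper station with sample D and sample K.  [the lower station: sample B, sample E, sample G | the upper station: sample D, sample K]
2. Keeper goes back to the lower station alone.  [the lower station: sample B, sample E, sample G | the upper station: sample D, sample K]
3. Keeper goes to the upper station with sample B and sample G.  [the lower station: sample E | the upper station: sample B, sample D, sample G, sample K]
4. Keeper goes back to the lower station with sample K.  [the lower station: sample E, sample K | the upper station: sample B, sample D, sample G]
5. Keeper goes to the upper station with sample E and sample K.  [the lower station: — | the upper station: sample B, sample D, sample E, sample G, sample K]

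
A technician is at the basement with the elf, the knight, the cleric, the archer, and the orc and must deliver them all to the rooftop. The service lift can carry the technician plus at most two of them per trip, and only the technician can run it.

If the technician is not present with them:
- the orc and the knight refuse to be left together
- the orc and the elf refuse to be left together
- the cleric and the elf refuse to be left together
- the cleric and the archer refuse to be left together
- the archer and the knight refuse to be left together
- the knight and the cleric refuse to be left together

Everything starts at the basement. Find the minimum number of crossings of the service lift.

Whatever the first load, the items left behind include a forbidden pair without the technician. No opening move is safe, so no plan exists.

impossible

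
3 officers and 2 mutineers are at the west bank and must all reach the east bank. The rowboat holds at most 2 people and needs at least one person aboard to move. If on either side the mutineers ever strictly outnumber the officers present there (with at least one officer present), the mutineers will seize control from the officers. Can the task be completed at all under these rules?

1. 2 mutineers → the east bank.  (the west bank: 3O 0M; the east bank: 0O 2M)
2. 1 mutineer ← the west bank.  (the west bank: 3O 1M; the east bank: 0O 1M)
3. 2 officers → the east bank.  (the west bank: 1O 1M; the east bank: 2O 1M)
4. 1 officer ← the west bank.  (the west bank: 2O 1M; the east bank: 1O 1M)
5. 1 officer and 1 mutineer → the east bank.  (the west bank: 1O 0M; the east bank: 2O 2M)
6. 1 mutineer ← the west bank.  (the west bank: 1O 1M; the east bank: 2O 1M)
7. 1 officer and 1 mutineer → the east bank.  (the west bank: 0O 0M; the east bank: 3O 2M)

Yes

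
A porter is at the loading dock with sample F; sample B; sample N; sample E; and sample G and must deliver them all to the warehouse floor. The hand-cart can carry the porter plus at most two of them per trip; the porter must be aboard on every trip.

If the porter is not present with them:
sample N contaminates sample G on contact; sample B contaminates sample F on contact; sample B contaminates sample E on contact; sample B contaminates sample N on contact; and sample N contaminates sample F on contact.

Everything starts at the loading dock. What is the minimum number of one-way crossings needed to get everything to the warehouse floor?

7

Counting alone: the porter can take at most 2 across per trip to the warehouse floor, so moving all 5 needs at least 3 loaded trips out, with a return between consecutive ones — at least 5 crossings.
The safety rule pushes this higher. Following every safe sequence of crossings, the most of the 5 that can be at the warehouse floor as the hand-cart arrives there on crossing 5 is 4 — never all 5.
So no plan with fewer than 7 crossings exists, and this one achieves 7:
1. Porter goes to the warehouse floor with sample B and sample N.  [the loading dock: sample E, sample F, sample G | the warehouse floor: sample B, sample N]
2. Porter goes back to the loading dock with sample B.  [the loading dock: sample B, sample E, sample F, sample G | the warehouse floor: sample N]
3. Porter goes to the warehouse floor with sample E and sample F.  [the loading dock: sample B, sample G | the warehouse floor: sample E, sample F, sample N]
4. Porter goes back to the loading dock with sample F.  [the loading dock: sample B, sample F, sample G | the warehouse floor: sample E, sample N]
5. Porter goes to the warehouse floor with sample F and sample G.  [the loading dock: sample B | the warehouse floor: sample E, sample F, sample G, sample N]
6. Porter goes back to the loading dock with sample N.  [the loading dock: sample B, sample N | the warehouse floor: sample E, sample F, sample G]
7. Porter goes to the warehouse floor with sample B and sample N.  [the loading dock: — | the warehouse floor: sample B, sample E, sample F, sample G, sample N]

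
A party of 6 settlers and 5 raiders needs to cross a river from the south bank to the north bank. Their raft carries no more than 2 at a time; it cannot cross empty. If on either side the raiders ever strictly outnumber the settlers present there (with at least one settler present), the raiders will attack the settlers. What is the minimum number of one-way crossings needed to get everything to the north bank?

Counting alone: each trip to the north bank takes at most 2 across and each return brings at least 1 back, so after t trips out (and t−1 returns) at most 2t − (t−1) of the 11 are across; that first reaches 11 at t = 10, so at least 19 crossings are needed.
The plan below uses exactly 19 crossings, so it is optimal:
1. 2 raiders → the north bank.  (the south bank: 6S 3R; the north bank: 0S 2R)
2. 1 raider ← the south bank.  (the south bank: 6S 4R; the north bank: 0S 1R)
3. 2 raiders → the north bank.  (the south bank: 6S 2R; the north bank: 0S 3R)
4. 1 raider ← the south bank.  (the south bank: 6S 3R; the north bank: 0S 2R)
5. 2 settlers → the north bank.  (the south bank: 4S 3R; the north bank: 2S 2R)
6. 1 raider ← the south bank.  (the south bank: 4S 4R; the north bank: 2S 1R)
7. 1 settler and 1 raider → the north bank.  (the south bank: 3S 3R; the north bank: 3S 2R)
8. 1 settler ← the south bank.  (the south bank: 4S 3R; the north bank: 2S 2R)
9. 1 settler and 1 raider → the north bank.  (the south bank: 3S 2R; the north bank: 3S 3R)
10. 1 raider ← the south bank.  (the south bank: 3S 3R; the north bank: 3S 2R)
11. 1 settler and 1 raider → the north bank.  (the south bank: 2S 2R; the north bank: 4S 3R)
12. 1 settler ← the south bank.  (the south bank: 3S 2R; the north bank: 3S 3R)
13. 1 settler and 1 raider → the north bank.  (the south bank: 2S 1R; the north bank: 4S 4R)
14. 1 raider ← the south bank.  (the south bank: 2S 2R; the north bank: 4S 3R)
15. 1 settler and 1 raider → the north bank.  (the south bank: 1S 1R; the north bank: 5S 4R)
16. 1 settler ← the south bank.  (the south bank: 2S 1R; the north bank: 4S 4R)
17. 1 settler and 1 raider → the north bank.  (the south bank: 1S 0R; the north bank: 5S 5R)
18. 1 raider ← the south bank.  (the south bank: 1S 1R; the north bank: 5S 4R)
19. 1 settler and 1 raider → the north bank.  (the south bank: 0S 0R; the north bank: 6S 5R)

19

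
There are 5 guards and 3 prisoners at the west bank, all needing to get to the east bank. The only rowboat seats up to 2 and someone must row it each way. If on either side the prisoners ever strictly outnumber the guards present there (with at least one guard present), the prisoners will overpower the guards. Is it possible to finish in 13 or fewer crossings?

Yes — this plan uses 13 crossings (≤ 13):
1. 2 prisoners → the east bank.  (the west bank: 5G 1P; the east bank: 0G 2P)
2. 1 prisoner ← the west bank.  (the west bank: 5G 2P; the east bank: 0G 1P)
3. 2 prisoners → the east bank.  (the west bank: 5G 0P; the east bank: 0G 3P)
4. 1 prisoner ← the west bank.  (the west bank: 5G 1P; the east bank: 0G 2P)
5. 2 guards → the east bank.  (the west bank: 3G 1P; the east bank: 2G 2P)
6. 1 prisoner ← the west bank.  (the west bank: 3G 2P; the east bank: 2G 1P)
7. 1 guard and 1 prisoner → the east bank.  (the west bank: 2G 1P; the east bank: 3G 2P)
8. 1 prisoner ← the west bank.  (the west bank: 2G 2P; the east bank: 3G 1P)
9. 2 prisoners → the east bank.  (the west bank: 2G 0P; the east bank: 3G 3P)
10. 1 prisoner ← the west bank.  (the west bank: 2G 1P; the east bank: 3G 2P)
11. 1 guard and 1 prisoner → the east bank.  (the west bank: 1G 0P; the east bank: 4G 3P)
12. 1 prisoner ← the west bank.  (the west bank: 1G 1P; the east bank: 4G 2P)
13. 1 guard and 1 prisoner → the east bank.  (the west bank: 0G 0P; the east bank: 5G 3P)

Yes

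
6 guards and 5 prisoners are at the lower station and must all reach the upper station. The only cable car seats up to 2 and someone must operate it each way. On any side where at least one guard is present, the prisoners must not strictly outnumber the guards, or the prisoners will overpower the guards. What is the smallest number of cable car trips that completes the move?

Counting alone: each trip to the upper station takes at most 2 across and each return brings at least 1 back, so after t trips out (and t−1 returns) at most 2t − (t−1) of the 11 are across; that first reaches 11 at t = 10, so at least 19 crossings are needed.
The plan below uses exactly 19 crossings, so it is optimal:
1. 2 prisoners → the upper station.  (the lower station: 6G 3P; the upper station: 0G 2P)
2. 1 prisoner ← the lower station.  (the lower station: 6G 4P; the upper station: 0G 1P)
3. 2 prisoners → the upper station.  (the lower station: 6G 2P; the upper station: 0G 3P)
4. 1 prisoner ← the lower station.  (the lower station: 6G 3P; the upper station: 0G 2P)
5. 2 guards → the upper station.  (the lower station: 4G 3P; the upper station: 2G 2P)
6. 1 prisoner ← the lower station.  (the lower station: 4G 4P; the upper station: 2G 1P)
7. 1 guard and 1 prisoner → the upper station.  (the lower station: 3G 3P; the upper station: 3G 2P)
8. 1 guard ← the lower station.  (the lower station: 4G 3P; the upper station: 2G 2P)
9. 1 guard and 1 prisoner → the upper station.  (the lower station: 3G 2P; the upper station: 3G 3P)
10. 1 prisoner ← the lower station.  (the lower station: 3G 3P; the upper station: 3G 2P)
11. 1 guard and 1 prisoner → the upper station.  (the lower station: 2G 2P; the upper station: 4G 3P)
12. 1 guard ← the lower station.  (the lower station: 3G 2P; the upper station: 3G 3P)
13. 1 guard and 1 prisoner → the upper station.  (the lower station: 2G 1P; the upper station: 4G 4P)
14. 1 prisoner ← the lower station.  (the lower station: 2G 2P; the upper station: 4G 3P)
15. 1 guard and 1 prisoner → the upper station.  (the lower station: 1G 1P; the upper station: 5G 4P)
16. 1 guard ← the lower station.  (the lower station: 2G 1P; the upper station: 4G 4P)
17. 1 guard and 1 prisoner → the upper station.  (the lower station: 1G 0P; the upper station: 5G 5P)
18. 1 prisoner ← the lower station.  (the lower station: 1G 1P; the upper station: 5G 4P)
19. 1 guard and 1 prisoner → the upper station.  (the lower station: 0G 0P; the upper station: 6G 5P)

19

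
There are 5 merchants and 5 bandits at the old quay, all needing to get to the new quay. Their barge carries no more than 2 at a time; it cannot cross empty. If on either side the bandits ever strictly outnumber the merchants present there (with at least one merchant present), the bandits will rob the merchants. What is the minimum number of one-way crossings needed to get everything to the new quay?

impossible

Following every safe sequence of crossings from the start, the most of the 10 that can be at the new quay as the barge arrives there on crossings 1, 3, 5, 7 is 2, 3, 4, 5 respectively; the best ever achieved is 5 of 10.
From crossing 9 on, no configuration arises that was not already reachable earlier: only 13 distinct safe configurations (who is on which side, and where the barge is) can ever be reached, none of them has everyone across, and every continuation just revisits them. They are: 0 merchants + 0 bandits across (barge back at the start); 0 merchants + 1 bandit across (barge there); 0 merchants + 1 bandit across (barge back at the start); 0 merchants + 2 bandits across (barge there); 0 merchants + 2 bandits across (barge back at the start); 0 merchants + 3 bandits across (barge there); 0 merchants + 3 bandits across (barge back at the start); 0 merchants + 4 bandits across (barge there); 0 merchants + 4 bandits across (barge back at the start); 0 merchants + 5 bandits across (barge there); 1 merchant + 1 bandit across (barge there); 1 merchant + 1 bandit across (barge back at the start); 2 merchants + 2 bandits across (barge there). So no valid plan exists.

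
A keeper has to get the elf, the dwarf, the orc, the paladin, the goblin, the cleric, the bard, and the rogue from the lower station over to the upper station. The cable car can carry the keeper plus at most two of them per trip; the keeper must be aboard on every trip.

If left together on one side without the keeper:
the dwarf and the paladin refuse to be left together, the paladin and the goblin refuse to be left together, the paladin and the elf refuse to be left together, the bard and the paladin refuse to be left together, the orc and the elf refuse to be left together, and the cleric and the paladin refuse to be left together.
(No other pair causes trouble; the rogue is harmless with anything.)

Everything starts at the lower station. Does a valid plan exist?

1. Keeper goes to the upper station with the elf and the paladin.
2. Keeper goes back to the lower station with the elf.
3. Keeper goes to the upper station with the dwarf and the elf.
4. Keeper goes back to the lower station with the paladin.
5. Keeper goes to the upper station with the goblin and the paladin.
6. Keeper goes back to the lower station with the paladin.
7. Keeper goes to the upper station with the cleric and the paladin.
8. Keeper goes back to the lower station with the paladin.
9. Keeper goes to the upper station with the bard and the rogue.
10. Keeper goes back to the lower station alone.
11. Keeper goes to the upper station with the orc and the paladin.

Yes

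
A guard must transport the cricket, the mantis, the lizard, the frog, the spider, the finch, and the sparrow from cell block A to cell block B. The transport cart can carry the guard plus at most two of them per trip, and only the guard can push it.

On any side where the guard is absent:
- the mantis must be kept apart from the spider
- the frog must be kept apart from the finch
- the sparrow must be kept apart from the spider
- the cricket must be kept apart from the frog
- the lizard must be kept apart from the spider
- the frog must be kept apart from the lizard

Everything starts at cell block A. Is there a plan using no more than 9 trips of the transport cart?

Yes — this plan uses 9 crossings (≤ 9):
1. Guard goes to cell block B with the frog and the spider.
2. Guard goes back to cell block A alone.
3. Guard goes to cell block B with the cricket.
4. Guard goes back to cell block A with the frog.
5. Guard goes to cell block B with the finch and the lizard.
6. Guard goes back to cell block A with the spider.
7. Guard goes to cell block B with the mantis and the sparrow.
8. Guard goes back to cell block A alone.
9. Guard goes to cell block B with the frog and the spider.

Yes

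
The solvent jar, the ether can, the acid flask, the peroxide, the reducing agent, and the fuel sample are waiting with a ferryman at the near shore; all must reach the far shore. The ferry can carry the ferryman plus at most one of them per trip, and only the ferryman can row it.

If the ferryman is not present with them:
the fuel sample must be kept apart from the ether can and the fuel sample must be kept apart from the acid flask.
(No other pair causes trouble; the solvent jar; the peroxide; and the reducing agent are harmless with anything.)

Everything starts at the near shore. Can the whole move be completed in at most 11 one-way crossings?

No

Counting alone: the ferryman can take at most 1 across per trip to the far shore, so moving all 6 needs at least 6 loaded trips out, with a return between consecutive ones — at least 11 crossings.
The safety rule pushes this higher. Following every safe sequence of crossings, the most of the 6 that can be at the far shore as the ferry arrives there on crossing 11 is 5 — never all 6.
So the move cannot be finished within 11 crossings. (The shortest complete plan takes 13:)
1. Ferryman goes to the far shore with the fuel sample.
2. Ferryman goes back to the near shore alone.
3. Ferryman goes to the far shore with the solvent jar.
4. Ferryman goes back to the near shore alone.
5. Ferryman goes to the far shore with the ether can.
6. Ferryman goes back to the near shore with the fuel sample.
7. Ferryman goes to the far shore with the acid flask.
8. Ferryman goes back to the near shore alone.
9. Ferryman goes to the far shore with the peroxide.
10. Ferryman goes back to the near shore alone.
11. Ferryman goes to the far shore with the reducing agent.
12. Ferryman goes back to the near shore alone.
13. Ferryman goes to the far shore with the fuel sample.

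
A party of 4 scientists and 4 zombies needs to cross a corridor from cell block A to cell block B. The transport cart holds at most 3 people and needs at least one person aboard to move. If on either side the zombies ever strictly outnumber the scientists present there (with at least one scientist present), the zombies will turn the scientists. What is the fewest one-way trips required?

Counting alone: each trip to cell block B takes at most 3 across and each return brings at least 1 back, so after t trips out (and t−1 returns) at most 3t − (t−1) of the 8 are across; that first reaches 8 at t = 4, so at least 7 crossings are needed.
The safety rule pushes this higher. Following every safe sequence of crossings, the most of the 8 that can be at cell block B as the transport cart arrives there on crossing 7 is 7 — never all 8.
So no plan with fewer than 9 crossings exists, and this one achieves 9:
1. 2 zombies → cell block B.  (cell block A: 4S 2Z; cell block B: 0S 2Z)
2. 1 zombie ← cell block A.  (cell block A: 4S 3Z; cell block B: 0S 1Z)
3. 3 zombies → cell block B.  (cell block A: 4S 0Z; cell block B: 0S 4Z)
4. 1 zombie ← cell block A.  (cell block A: 4S 1Z; cell block B: 0S 3Z)
5. 3 scientists → cell block B.  (cell block A: 1S 1Z; cell block B: 3S 3Z)
6. 1 scientist and 1 zombie ← cell block A.  (cell block A: 2S 2Z; cell block B: 2S 2Z)
7. 2 scientists → cell block B.  (cell block A: 0S 2Z; cell block B: 4S 2Z)
8. 1 zombie ← cell block A.  (cell block A: 0S 3Z; cell block B: 4S 1Z)
9. 3 zombies → cell block B.  (cell block A: 0S 0Z; cell block B: 4S 4Z)

9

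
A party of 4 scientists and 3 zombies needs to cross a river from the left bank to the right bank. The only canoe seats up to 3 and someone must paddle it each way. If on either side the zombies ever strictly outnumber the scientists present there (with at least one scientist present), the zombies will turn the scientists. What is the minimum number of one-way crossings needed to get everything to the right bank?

Counting alone: each trip to the right bank takes at most 3 across and each return brings at least 1 back, so after t trips out (and t−1 returns) at most 3t − (t−1) of the 7 are across; that first reaches 7 at t = 3, so at least 5 crossings are needed.
The plan below uses exactly 5 crossings, so it is optimal:
1. 3 zombies → the right bank.  (the left bank: 4S 0Z; the right bank: 0S 3Z)
2. 1 zombie ← the left bank.  (the left bank: 4S 1Z; the right bank: 0S 2Z)
3. 3 scientists → the right bank.  (the left bank: 1S 1Z; the right bank: 3S 2Z)
4. 1 scientist ← the left bank.  (the left bank: 2S 1Z; the right bank: 2S 2Z)
5. 2 scientists and 1 zombie → the right bank.  (the left bank: 0S 0Z; the right bank: 4S 3Z)

5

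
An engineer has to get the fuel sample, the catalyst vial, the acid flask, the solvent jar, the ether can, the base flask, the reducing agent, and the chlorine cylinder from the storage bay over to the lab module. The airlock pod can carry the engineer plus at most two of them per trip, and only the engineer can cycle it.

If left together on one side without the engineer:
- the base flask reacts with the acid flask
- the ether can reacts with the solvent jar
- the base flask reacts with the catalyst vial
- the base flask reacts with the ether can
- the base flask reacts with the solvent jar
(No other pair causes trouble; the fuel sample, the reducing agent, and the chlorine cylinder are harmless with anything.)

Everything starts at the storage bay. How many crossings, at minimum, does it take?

13

Counting alone: the engineer can take at most 2 across per trip to the lab module, so moving all 8 needs at least 4 loaded trips out, with a return between consecutive ones — at least 7 crossings.
The safety rule pushes this higher. Following every safe sequence of crossings, the most of the 8 that can be at the lab module as the airlock pod arrives there on crossings 7, 9, 11 is 5, 6, 7 respectively — never all 8.
So no plan with fewer than 13 crossings exists, and this one achieves 13:
1. Engineer goes to the lab module with the base flask and the solvent jar.
2. Engineer goes back to the storage bay with the solvent jar.
3. Engineer goes to the lab module with the fuel sample and the solvent jar.
4. Engineer goes back to the storage bay with the solvent jar.
5. Engineer goes to the lab module with the catalyst vial and the solvent jar.
6. Engineer goes back to the storage bay with the base flask.
7. Engineer goes to the lab module with the acid flask and the ether can.
8. Engineer goes back to the storage bay with the solvent jar.
9. Engineer goes to the lab module with the reducing agent and the solvent jar.
10. Engineer goes back to the storage bay with the solvent jar.
11. Engineer goes to the lab module with the chlorine cylinder and the solvent jar.
12. Engineer goes back to the storage bay with the solvent jar.
13. Engineer goes to the lab module with the base flask and the solvent jar.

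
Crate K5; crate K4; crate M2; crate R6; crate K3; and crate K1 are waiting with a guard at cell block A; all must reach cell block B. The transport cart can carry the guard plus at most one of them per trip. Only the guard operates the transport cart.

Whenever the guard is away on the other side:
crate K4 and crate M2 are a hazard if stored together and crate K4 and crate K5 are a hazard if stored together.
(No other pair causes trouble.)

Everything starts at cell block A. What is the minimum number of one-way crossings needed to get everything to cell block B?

13

Counting alone: the guard can take at most 1 across per trip to cell block B, so moving all 6 needs at least 6 loaded trips out, with a return between consecutive ones — at least 11 crossings.
The safety rule pushes this higher. Following every safe sequence of crossings, the most of the 6 that can be at cell block B as the transport cart arrives there on crossing 11 is 5 — never all 6.
So no plan with fewer than 13 crossings exists, and this one achieves 13:
1. Guard goes to cell block B with crate K4.
2. Guard goes back to cell block A alone.
3. Guard goes to cell block B with crate K5.
4. Guard goes back to cell block A with crate K4.
5. Guard goes to cell block B with crate M2.
6. Guard goes back to cell block A alone.
7. Guard goes to cell block B with crate R6.
8. Guard goes back to cell block A alone.
9. Guard goes to cell block B with crate K3.
10. Guard goes back to cell block A alone.
11. Guard goes to cell block B with crate K1.
12. Guard goes back to cell block A alone.
13. Guard goes to cell block B with crate K4.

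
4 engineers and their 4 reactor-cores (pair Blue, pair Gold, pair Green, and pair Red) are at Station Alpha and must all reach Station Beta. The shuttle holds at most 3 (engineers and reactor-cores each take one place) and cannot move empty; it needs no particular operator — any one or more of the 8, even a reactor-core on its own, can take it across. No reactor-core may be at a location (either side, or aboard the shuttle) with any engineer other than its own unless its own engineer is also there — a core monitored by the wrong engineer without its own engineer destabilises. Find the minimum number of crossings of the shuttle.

9

Counting alone: each trip to Station Beta takes at most 3 across and each return brings at least 1 back, so after t trips out (and t−1 returns) at most 3t − (t−1) of the 8 are across; that first reaches 8 at t = 4, so at least 7 crossings are needed.
The safety rule pushes this higher. Following every safe sequence of crossings, the most of the 8 that can be at Station Beta as the shuttle arrives there on crossing 7 is 7 — never all 8.
So no plan with fewer than 9 crossings exists, and this one achieves 9:
1. engineer Blue and reactor-core Blue cross → Station Beta.
2. engineer Blue crosses ← Station Alpha.
3. engineer Blue, engineer Gold, and reactor-core Gold cross → Station Beta.
4. engineer Blue and reactor-core Blue cross ← Station Alpha.
5. engineer Blue, engineer Green, and engineer Red cross → Station Beta.
6. reactor-core Gold crosses ← Station Alpha.
7. reactor-core Blue and reactor-core Gold cross → Station Beta.
8. reactor-core Blue crosses ← Station Alpha.
9. reactor-core Blue, reactor-core Green, and reactor-core Red cross → Station Beta.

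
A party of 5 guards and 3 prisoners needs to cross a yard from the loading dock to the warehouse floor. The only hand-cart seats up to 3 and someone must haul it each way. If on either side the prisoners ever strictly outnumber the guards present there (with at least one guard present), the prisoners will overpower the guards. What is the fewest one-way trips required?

Counting alone: each trip to the warehouse floor takes at most 3 across and each return brings at least 1 back, so after t trips out (and t−1 returns) at most 3t − (t−1) of the 8 are across; that first reaches 8 at t = 4, so at least 7 crossings are needed.
The plan below uses exactly 7 crossings, so it is optimal:
1. 2 prisoners → the warehouse floor.  (the loading dock: 5G 1P; the warehouse floor: 0G 2P)
2. 1 prisoner ← the loading dock.  (the loading dock: 5G 2P; the warehouse floor: 0G 1P)
3. 2 guards and 1 prisoner → the warehouse floor.  (the loading dock: 3G 1P; the warehouse floor: 2G 2P)
4. 1 prisoner ← the loading dock.  (the loading dock: 3G 2P; the warehouse floor: 2G 1P)
5. 1 guard and 2 prisoners → the warehouse floor.  (the loading dock: 2G 0P; the warehouse floor: 3G 3P)
6. 1 prisoner ← the loading dock.  (the loading dock: 2G 1P; the warehouse floor: 3G 2P)
7. 2 guards and 1 prisoner → the warehouse floor.  (the loading dock: 0G 0P; the warehouse floor: 5G 3P)

7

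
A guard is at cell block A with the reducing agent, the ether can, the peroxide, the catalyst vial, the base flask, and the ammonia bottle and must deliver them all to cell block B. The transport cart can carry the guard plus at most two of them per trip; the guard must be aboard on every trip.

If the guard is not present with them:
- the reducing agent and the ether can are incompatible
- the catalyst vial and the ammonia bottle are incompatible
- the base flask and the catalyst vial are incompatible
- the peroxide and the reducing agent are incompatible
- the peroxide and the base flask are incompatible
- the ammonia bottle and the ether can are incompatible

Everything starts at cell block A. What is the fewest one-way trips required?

impossible

Whatever the first load, the items left behind include a forbidden pair without the guard. No opening move is safe, so no plan exists.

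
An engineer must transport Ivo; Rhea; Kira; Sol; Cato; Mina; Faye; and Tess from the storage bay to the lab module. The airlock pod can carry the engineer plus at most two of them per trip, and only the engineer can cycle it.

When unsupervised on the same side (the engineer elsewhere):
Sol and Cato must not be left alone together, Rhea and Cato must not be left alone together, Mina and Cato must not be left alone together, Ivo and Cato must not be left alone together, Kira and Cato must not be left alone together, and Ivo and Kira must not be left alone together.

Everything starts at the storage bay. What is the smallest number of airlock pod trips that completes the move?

13

Counting alone: the engineer can take at most 2 across per trip to the lab module, so moving all 8 needs at least 4 loaded trips out, with a return between consecutive ones — at least 7 crossings.
The safety rule pushes this higher. Following every safe sequence of crossings, the most of the 8 that can be at the lab module as the airlock pod arrives there on crossings 7, 9, 11 is 5, 6, 7 respectively — never all 8.
So no plan with fewer than 13 crossings exists, and this one achieves 13:
1. Engineer goes to the lab module with Cato and Ivo.
2. Engineer goes back to the storage bay with Ivo.
3. Engineer goes to the lab module with Ivo and Rhea.
4. Engineer goes back to the storage bay with Cato.
5. Engineer goes to the lab module with Cato and Sol.
6. Engineer goes back to the storage bay with Cato.
7. Engineer goes to the lab module with Kira and Mina.
8. Engineer goes back to the storage bay with Ivo.
9. Engineer goes to the lab module with Faye and Ivo.
10. Engineer goes back to the storage bay with Ivo.
11. Engineer goes to the lab module with Ivo and Tess.
12. Engineer goes back to the storage bay with Ivo.
13. Engineer goes to the lab module with Cato and Ivo.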